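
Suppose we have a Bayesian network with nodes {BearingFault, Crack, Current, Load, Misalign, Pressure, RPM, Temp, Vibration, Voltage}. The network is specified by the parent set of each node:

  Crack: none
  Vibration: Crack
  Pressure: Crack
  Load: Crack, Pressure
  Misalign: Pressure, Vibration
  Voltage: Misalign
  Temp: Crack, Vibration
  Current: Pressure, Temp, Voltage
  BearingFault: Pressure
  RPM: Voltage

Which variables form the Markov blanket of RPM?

RPM's parents: Voltage.
RPM's children: none.
RPM has no children, so there are no co-parents.
So the Markov blanket of RPM is {Voltage}.

{Voltage}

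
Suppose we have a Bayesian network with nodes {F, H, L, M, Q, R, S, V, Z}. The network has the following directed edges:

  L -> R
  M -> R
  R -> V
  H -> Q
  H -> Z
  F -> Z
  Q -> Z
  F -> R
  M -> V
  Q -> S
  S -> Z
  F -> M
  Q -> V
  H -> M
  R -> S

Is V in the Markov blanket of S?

Recall MB(v) = parents ∪ children ∪ spouses, where spouses are the other parents of v's children.
S's parents: Q, R.
S has child Z.
For each child, the remaining parents (spouses of S):
  Z: F, H, Q
MB(S) = {F, H, Q, R, Z}; V is not in this set.

No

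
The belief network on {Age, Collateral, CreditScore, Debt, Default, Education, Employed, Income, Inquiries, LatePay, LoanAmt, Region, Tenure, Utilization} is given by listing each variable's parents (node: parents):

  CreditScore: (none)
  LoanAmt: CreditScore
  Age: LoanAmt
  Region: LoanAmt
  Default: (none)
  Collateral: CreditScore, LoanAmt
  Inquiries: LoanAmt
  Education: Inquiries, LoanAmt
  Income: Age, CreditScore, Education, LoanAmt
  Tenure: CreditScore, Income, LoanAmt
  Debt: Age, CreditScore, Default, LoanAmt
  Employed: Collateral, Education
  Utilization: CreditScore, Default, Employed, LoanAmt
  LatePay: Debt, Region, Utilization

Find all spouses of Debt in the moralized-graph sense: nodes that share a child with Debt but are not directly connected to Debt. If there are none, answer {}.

{Region, Utilization}

Children of Debt: LatePay.
  LatePay: Region, Utilization
Excluding nodes already adjacent to Debt (Age, CreditScore, Default, LatePay, LoanAmt), the co-parent-only contribution is {Region, Utilization}.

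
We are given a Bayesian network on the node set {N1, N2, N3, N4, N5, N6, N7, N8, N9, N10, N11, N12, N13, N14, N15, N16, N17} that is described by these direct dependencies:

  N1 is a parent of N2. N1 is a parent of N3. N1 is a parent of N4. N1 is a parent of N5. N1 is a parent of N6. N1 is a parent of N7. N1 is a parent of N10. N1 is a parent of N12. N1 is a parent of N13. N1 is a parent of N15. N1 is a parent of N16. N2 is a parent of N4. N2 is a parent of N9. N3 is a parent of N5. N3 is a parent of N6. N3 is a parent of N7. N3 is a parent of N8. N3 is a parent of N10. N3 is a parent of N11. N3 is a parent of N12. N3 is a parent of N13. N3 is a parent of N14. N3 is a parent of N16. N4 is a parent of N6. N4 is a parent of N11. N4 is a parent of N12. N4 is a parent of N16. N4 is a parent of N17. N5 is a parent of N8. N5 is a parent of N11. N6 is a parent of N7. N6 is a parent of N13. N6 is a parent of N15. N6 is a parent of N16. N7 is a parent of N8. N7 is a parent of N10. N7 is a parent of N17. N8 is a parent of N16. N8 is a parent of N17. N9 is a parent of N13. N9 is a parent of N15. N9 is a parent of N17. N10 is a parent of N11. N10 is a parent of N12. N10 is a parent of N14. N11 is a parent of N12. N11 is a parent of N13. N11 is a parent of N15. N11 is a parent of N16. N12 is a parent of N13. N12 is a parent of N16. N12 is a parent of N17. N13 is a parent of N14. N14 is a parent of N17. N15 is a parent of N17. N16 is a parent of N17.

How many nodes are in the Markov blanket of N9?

A node's Markov blanket = Pa ∪ Ch ∪ (parents of Ch other than the node itself).
Pa(N9) = {N2}.
Children of N9: N13, N15, N17.
Parents of each child, excluding N9:
  parents(N13) \ {N9} = {N1, N3, N6, N11, N12}.
  N15 also has parents N1, N6, N11.
  parents(N17) \ {N9} = {N4, N7, N8, N12, N14, N15, N16}.
MB(N9) = {N1, N2, N3, N4, N6, N7, N8, N11, N12, N13, N14, N15, N16, N17}, which has 14 nodes.

14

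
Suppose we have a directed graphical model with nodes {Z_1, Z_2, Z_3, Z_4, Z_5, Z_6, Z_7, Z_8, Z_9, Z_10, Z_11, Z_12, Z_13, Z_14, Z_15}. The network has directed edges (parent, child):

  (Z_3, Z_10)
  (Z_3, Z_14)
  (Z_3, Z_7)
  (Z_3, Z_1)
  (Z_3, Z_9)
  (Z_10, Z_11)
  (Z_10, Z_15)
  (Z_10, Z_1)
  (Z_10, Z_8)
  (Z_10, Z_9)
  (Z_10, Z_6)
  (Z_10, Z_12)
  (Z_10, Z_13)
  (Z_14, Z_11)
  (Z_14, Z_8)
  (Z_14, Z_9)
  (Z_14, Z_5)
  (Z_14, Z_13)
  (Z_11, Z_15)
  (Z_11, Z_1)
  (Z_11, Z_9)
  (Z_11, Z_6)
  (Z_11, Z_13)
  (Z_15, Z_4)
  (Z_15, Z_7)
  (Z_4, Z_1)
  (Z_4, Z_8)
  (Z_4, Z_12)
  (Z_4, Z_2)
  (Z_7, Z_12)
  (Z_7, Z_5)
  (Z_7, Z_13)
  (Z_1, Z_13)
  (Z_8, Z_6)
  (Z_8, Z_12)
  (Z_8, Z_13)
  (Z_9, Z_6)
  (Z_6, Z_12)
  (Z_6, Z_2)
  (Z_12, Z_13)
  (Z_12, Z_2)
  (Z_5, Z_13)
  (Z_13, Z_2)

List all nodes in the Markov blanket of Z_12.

{Z_1, Z_2, Z_4, Z_5, Z_6, Z_7, Z_8, Z_10, Z_11, Z_13, Z_14}

By definition, MB(Z_12) is built from Z_12's parents, Z_12's children, and the co-parents of Z_12.
Z_12's children: Z_2, Z_13.
Z_12 has parents Z_4, Z_6, Z_7, Z_8, Z_10.
Parents of each child, excluding Z_12:
  Z_13's other parents are Z_1, Z_5, Z_7, Z_8, Z_10, Z_11, Z_14.
  Z_2's other parents are Z_4, Z_6, Z_13.
Union: {Z_4, Z_6, Z_7, Z_8, Z_10} ∪ {Z_2, Z_13} ∪ {Z_1, Z_4, Z_5, Z_6, Z_7, Z_8, Z_10, Z_11, Z_13, Z_14} = {Z_1, Z_2, Z_4, Z_5, Z_6, Z_7, Z_8, Z_10, Z_11, Z_13, Z_14}.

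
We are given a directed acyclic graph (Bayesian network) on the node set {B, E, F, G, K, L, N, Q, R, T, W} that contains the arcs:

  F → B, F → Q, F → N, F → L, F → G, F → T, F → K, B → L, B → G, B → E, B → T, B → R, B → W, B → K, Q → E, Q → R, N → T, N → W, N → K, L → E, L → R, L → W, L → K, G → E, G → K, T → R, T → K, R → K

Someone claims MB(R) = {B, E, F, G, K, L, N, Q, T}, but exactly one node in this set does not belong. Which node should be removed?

Recall MB(v) = parents ∪ children ∪ spouses, where spouses are the other parents of v's children.
Pa(R) = {B, L, Q, T}.
Children of R: K.
Parents of each child, excluding R:
  K's other parents are B, F, G, L, N, T.
MB(R) = {B, F, G, K, L, N, Q, T}.
E is neither a parent, child, nor co-parent of R, so it does not belong.

E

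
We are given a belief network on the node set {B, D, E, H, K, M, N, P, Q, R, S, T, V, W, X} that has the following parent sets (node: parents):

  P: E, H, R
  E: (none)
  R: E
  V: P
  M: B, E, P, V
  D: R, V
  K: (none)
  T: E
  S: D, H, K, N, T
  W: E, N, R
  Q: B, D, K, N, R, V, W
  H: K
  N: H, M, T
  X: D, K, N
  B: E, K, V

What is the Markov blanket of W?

Recall MB(v) = parents ∪ children ∪ spouses, where spouses are the other parents of v's children.
W's children: Q.
W's parents: E, N, R.
For each child, the remaining parents (spouses of W):
  Q also has parents B, D, K, N, R, V.
So the Markov blanket of W is {B, D, E, K, N, Q, R, V}.

{B, D, E, K, N, Q, R, V}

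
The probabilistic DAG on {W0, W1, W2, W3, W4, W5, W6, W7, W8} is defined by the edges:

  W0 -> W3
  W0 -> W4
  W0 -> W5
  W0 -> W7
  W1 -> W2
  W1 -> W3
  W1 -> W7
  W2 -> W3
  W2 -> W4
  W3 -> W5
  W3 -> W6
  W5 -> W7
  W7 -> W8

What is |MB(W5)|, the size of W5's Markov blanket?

Parents of W5: W0, W3.
W5 has child W7.
Co-parents of W5 (other parents of its children):
  W7's other parents are W0, W1.
MB(W5) = {W0, W1, W3, W7}, which has 4 nodes.

4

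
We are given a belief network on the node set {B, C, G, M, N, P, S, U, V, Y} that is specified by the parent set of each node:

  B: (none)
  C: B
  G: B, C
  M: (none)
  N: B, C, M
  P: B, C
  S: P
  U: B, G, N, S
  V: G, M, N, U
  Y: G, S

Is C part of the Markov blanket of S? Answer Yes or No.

Children of S: U, Y.
S has parent P.
For each child, the remaining parents (spouses of S):
  U: B, G, N
  Y: G
MB(S) = {B, G, N, P, U, Y}; C is not in this set.

No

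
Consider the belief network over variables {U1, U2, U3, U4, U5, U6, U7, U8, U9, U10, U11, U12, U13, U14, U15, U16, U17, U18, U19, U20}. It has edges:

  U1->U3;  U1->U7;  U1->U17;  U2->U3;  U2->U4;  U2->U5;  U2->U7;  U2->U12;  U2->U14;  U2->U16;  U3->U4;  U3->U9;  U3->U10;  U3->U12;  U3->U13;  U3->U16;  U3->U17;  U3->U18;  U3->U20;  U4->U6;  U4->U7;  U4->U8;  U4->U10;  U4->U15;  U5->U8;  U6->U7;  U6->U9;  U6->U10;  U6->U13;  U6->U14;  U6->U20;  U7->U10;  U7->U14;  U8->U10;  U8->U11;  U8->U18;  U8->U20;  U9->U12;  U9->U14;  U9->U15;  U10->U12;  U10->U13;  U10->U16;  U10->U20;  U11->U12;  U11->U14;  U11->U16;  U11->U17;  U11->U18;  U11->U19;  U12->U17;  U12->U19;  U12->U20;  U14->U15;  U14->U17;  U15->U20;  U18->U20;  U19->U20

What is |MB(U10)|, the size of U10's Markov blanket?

15

A node's Markov blanket = Pa ∪ Ch ∪ (parents of Ch other than the node itself).
Ch(U10) = {U12, U13, U16, U20}.
Parents of U10: U3, U4, U6, U7, U8.
Co-parents of U10 (other parents of its children):
  U12 also has parents U2, U3, U9, U11.
  U13's other parents are U3, U6.
  U16 also has parents U2, U3, U11.
  U20's other parents are U3, U6, U8, U12, U15, U18, U19.
MB(U10) = {U2, U3, U4, U6, U7, U8, U9, U11, U12, U13, U15, U16, U18, U19, U20}, which has 15 nodes.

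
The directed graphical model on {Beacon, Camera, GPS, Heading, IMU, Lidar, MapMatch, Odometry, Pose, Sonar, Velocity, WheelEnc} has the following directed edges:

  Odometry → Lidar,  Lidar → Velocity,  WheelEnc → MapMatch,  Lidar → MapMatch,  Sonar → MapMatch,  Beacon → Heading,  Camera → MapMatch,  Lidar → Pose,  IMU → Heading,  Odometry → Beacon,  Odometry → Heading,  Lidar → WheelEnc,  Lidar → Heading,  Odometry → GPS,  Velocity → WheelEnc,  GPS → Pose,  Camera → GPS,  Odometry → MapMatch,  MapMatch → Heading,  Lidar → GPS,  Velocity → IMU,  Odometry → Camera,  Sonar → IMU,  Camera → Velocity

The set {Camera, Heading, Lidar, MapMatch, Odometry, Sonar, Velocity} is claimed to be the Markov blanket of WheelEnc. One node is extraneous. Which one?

Heading

By definition, MB(WheelEnc) is built from WheelEnc's parents, WheelEnc's children, and the co-parents of WheelEnc.
Children of WheelEnc: MapMatch.
Parents of WheelEnc: Lidar, Velocity.
For each child, the remaining parents (spouses of WheelEnc):
  parents(MapMatch) \ {WheelEnc} = {Camera, Lidar, Odometry, Sonar}.
MB(WheelEnc) = {Camera, Lidar, MapMatch, Odometry, Sonar, Velocity}.
Heading is neither a parent, child, nor co-parent of WheelEnc, so it does not belong.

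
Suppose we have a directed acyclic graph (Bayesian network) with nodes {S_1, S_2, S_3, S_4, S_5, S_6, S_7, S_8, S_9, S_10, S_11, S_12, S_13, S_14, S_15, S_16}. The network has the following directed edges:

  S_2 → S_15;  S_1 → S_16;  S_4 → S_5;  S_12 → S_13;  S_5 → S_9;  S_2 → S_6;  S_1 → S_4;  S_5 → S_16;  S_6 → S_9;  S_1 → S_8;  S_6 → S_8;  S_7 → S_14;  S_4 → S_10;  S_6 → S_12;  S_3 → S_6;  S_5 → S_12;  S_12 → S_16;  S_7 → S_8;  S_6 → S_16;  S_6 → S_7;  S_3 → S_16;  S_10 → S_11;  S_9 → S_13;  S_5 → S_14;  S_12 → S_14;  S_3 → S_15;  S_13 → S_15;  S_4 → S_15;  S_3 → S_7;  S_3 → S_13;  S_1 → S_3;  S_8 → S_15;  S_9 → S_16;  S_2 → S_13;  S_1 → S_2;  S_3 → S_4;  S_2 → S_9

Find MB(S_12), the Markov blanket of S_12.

{S_1, S_2, S_3, S_5, S_6, S_7, S_9, S_13, S_14, S_16}

The Markov blanket of a node is its parents, its children, and the other parents of its children.
S_12 has parents S_5, S_6.
Children of S_12: S_13, S_14, S_16.
Parents of each child, excluding S_12:
  parents(S_13) \ {S_12} = {S_2, S_3, S_9}.
  S_14's other parents are S_5, S_7.
  S_16's other parents are S_1, S_3, S_5, S_6, S_9.
MB(S_12) = {S_1, S_2, S_3, S_5, S_6, S_7, S_9, S_13, S_14, S_16}.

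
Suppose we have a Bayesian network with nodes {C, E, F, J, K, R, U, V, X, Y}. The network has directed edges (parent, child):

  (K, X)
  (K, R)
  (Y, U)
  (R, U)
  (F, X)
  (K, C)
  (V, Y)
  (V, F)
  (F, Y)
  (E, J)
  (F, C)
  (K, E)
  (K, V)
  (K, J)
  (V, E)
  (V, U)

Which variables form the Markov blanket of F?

By definition, MB(F) is built from F's parents, F's children, and the co-parents of F.
F has parent V.
Children of F: C, X, Y.
Parents of each child, excluding F:
  X: K
  Y: V
  C: K
MB(F) = {C, K, V, X, Y}.

{C, K, V, X, Y}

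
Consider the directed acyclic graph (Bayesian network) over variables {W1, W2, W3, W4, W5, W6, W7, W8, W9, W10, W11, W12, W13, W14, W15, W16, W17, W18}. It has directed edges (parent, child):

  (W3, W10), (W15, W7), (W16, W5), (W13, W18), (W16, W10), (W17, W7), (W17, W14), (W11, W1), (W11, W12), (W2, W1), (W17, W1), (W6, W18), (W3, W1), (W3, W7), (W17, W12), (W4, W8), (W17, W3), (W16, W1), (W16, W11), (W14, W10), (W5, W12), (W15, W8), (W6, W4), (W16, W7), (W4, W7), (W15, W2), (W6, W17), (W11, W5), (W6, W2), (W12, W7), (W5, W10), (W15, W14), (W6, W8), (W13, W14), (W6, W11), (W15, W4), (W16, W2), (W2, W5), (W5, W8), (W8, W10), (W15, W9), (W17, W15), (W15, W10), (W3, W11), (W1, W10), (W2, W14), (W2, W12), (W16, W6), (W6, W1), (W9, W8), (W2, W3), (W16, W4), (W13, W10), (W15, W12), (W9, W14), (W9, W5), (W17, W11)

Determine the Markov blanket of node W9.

{W2, W4, W5, W6, W8, W11, W13, W14, W15, W16, W17}

Pa(W9) = {W15}.
W9's children: W5, W8, W14.
Parents of each child, excluding W9:
  W5: W2, W11, W16
  W8: W4, W5, W6, W15
  W14: W2, W13, W15, W17
Taking the union gives {W2, W4, W5, W6, W8, W11, W13, W14, W15, W16, W17}.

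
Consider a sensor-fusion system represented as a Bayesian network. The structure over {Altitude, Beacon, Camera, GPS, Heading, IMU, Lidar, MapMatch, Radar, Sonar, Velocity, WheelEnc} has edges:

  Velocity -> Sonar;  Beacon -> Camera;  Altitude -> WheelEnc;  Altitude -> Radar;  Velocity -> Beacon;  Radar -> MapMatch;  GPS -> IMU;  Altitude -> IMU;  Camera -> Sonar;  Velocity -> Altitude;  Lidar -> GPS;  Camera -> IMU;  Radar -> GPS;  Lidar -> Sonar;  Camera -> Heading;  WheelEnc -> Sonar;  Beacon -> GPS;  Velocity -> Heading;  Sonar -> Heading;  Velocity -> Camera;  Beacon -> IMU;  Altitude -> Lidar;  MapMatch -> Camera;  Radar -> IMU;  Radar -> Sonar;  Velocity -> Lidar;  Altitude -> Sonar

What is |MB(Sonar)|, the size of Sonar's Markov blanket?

7

By definition, MB(Sonar) is built from Sonar's parents, Sonar's children, and the co-parents of Sonar.
Parents of Sonar: Altitude, Camera, Lidar, Radar, Velocity, WheelEnc.
Sonar's children: Heading.
Parents of each child, excluding Sonar:
  parents(Heading) \ {Sonar} = {Camera, Velocity}.
MB(Sonar) = {Altitude, Camera, Heading, Lidar, Radar, Velocity, WheelEnc}, which has 7 nodes.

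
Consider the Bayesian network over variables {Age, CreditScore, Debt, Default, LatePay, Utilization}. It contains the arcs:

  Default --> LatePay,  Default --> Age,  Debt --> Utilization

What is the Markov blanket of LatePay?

{Default}

LatePay's parents: Default.
Children of LatePay: none.
LatePay has no children, so there are no co-parents.
Taking the union gives {Default}.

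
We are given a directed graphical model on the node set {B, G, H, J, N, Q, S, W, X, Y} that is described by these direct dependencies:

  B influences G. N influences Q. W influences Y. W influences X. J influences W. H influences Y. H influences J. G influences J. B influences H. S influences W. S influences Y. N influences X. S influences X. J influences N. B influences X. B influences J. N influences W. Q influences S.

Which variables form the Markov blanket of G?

{B, H, J}

Parents of G: B.
G's children: J.
Other parents of G's children:
  J also has parents B, H.
MB(G) = {B, H, J}.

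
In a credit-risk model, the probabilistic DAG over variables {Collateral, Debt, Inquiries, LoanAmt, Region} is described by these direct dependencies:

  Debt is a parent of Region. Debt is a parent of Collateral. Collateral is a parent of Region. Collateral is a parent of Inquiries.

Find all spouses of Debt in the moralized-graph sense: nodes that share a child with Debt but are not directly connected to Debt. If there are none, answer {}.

{}

Children of Debt: Collateral, Region.
  Collateral: —
  Region: Collateral
Excluding nodes already adjacent to Debt (Collateral, Region), the co-parent-only contribution is {}.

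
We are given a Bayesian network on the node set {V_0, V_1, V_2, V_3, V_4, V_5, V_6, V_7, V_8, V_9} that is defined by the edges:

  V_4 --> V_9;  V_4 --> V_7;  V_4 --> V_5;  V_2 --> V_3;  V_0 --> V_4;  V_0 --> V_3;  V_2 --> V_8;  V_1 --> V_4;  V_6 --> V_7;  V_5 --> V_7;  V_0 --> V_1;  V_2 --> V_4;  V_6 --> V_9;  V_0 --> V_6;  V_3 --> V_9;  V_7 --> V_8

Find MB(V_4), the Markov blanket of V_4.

{V_0, V_1, V_2, V_3, V_5, V_6, V_7, V_9}

By definition, MB(V_4) is built from V_4's parents, V_4's children, and the co-parents of V_4.
V_4's parents: V_0, V_1, V_2.
V_4 has children V_5, V_7, V_9.
Parents of each child, excluding V_4:
  V_5: no additional parents.
  V_7 also has parents V_5, V_6.
  V_9's other parents are V_3, V_6.
So the Markov blanket of V_4 is {V_0, V_1, V_2, V_3, V_5, V_6, V_7, V_9}.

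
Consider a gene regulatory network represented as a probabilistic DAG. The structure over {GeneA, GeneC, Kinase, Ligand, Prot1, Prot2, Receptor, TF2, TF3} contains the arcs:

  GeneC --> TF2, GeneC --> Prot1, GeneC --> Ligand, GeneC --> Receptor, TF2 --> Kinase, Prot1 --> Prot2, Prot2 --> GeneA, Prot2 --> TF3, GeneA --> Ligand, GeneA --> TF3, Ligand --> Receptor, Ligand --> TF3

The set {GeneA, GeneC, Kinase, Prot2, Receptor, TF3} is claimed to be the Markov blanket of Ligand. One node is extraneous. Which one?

Kinase

Parents of Ligand: GeneA, GeneC.
Ch(Ligand) = {Receptor, TF3}.
Parents of each child, excluding Ligand:
  Receptor: GeneC
  TF3: GeneA, Prot2
MB(Ligand) = {GeneA, GeneC, Prot2, Receptor, TF3}.
Kinase is neither a parent, child, nor co-parent of Ligand, so it does not belong.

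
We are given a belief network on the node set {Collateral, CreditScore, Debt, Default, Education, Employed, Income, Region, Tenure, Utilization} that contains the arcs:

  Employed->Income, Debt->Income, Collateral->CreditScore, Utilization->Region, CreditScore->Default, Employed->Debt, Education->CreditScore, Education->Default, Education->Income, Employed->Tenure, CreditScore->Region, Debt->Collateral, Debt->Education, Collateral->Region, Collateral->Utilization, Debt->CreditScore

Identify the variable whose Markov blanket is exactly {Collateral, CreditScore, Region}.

The target node must have every member of {Collateral, CreditScore, Region} as a parent, child, or co-parent, and no others.
Parents of Utilization: Collateral; children: Region; co-parents: Collateral, CreditScore.
These exactly cover the given set, so the node is Utilization.

Utilization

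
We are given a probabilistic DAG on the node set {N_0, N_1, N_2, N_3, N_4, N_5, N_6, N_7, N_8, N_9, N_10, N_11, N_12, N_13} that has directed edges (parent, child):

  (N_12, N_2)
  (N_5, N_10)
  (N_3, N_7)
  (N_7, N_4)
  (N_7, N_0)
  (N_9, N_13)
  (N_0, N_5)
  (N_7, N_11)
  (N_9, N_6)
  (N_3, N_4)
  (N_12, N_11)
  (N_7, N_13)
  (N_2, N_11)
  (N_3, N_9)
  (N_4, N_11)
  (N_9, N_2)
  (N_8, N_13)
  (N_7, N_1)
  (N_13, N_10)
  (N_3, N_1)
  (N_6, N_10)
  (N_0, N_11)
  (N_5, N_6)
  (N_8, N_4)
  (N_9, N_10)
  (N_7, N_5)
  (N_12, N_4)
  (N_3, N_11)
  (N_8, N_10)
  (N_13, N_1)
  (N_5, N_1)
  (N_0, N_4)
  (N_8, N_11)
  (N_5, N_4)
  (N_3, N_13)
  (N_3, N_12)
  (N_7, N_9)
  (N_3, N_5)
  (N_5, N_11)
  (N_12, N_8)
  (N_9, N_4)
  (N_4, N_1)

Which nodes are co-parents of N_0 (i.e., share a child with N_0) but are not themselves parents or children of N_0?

Children of N_0: N_4, N_5, N_11.
  N_5's other parents are N_3, N_7.
  N_4's other parents are N_3, N_5, N_7, N_8, N_9, N_12.
  N_11's other parents are N_2, N_3, N_4, N_5, N_7, N_8, N_12.
Excluding nodes already adjacent to N_0 (N_4, N_5, N_7, N_11), the co-parent-only contribution is {N_2, N_3, N_8, N_9, N_12}.

{N_2, N_3, N_8, N_9, N_12}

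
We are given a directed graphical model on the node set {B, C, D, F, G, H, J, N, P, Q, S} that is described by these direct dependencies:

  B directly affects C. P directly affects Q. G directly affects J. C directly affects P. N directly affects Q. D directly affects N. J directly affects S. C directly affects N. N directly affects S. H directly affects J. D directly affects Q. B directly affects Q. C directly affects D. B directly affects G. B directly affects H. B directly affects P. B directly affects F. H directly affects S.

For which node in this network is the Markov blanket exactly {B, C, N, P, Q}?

D

The target node must have every member of {B, C, N, P, Q} as a parent, child, or co-parent, and no others.
Parents of D: C; children: N, Q; co-parents: B, C, N, P.
These exactly cover the given set, so the node is D.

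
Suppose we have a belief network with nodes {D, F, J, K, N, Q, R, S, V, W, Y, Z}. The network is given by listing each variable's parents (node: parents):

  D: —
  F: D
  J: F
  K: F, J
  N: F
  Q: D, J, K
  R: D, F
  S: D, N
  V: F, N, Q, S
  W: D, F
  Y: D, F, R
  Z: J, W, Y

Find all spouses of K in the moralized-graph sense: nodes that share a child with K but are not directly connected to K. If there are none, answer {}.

{D}

Children of K: Q.
  parents(Q) \ {K} = {D, J}.
Excluding nodes already adjacent to K (F, J, Q), the co-parent-only contribution is {D}.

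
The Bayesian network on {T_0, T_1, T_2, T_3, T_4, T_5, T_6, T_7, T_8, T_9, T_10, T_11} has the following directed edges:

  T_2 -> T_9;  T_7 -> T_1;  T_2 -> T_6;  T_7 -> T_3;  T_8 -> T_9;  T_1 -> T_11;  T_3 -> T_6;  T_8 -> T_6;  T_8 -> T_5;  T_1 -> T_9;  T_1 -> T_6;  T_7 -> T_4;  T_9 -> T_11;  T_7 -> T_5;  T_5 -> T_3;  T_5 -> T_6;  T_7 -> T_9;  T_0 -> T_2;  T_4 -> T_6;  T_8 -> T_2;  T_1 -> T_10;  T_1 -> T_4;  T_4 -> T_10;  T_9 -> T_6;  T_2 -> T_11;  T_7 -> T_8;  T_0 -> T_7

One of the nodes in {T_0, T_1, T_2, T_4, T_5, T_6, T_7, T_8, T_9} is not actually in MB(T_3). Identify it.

T_0

By definition, MB(T_3) is built from T_3's parents, T_3's children, and the co-parents of T_3.
T_3's parents: T_5, T_7.
T_3's children: T_6.
Other parents of T_3's children:
  T_6 also has parents T_1, T_2, T_4, T_5, T_8, T_9.
MB(T_3) = {T_1, T_2, T_4, T_5, T_6, T_7, T_8, T_9}.
T_0 is neither a parent, child, nor co-parent of T_3, so it does not belong.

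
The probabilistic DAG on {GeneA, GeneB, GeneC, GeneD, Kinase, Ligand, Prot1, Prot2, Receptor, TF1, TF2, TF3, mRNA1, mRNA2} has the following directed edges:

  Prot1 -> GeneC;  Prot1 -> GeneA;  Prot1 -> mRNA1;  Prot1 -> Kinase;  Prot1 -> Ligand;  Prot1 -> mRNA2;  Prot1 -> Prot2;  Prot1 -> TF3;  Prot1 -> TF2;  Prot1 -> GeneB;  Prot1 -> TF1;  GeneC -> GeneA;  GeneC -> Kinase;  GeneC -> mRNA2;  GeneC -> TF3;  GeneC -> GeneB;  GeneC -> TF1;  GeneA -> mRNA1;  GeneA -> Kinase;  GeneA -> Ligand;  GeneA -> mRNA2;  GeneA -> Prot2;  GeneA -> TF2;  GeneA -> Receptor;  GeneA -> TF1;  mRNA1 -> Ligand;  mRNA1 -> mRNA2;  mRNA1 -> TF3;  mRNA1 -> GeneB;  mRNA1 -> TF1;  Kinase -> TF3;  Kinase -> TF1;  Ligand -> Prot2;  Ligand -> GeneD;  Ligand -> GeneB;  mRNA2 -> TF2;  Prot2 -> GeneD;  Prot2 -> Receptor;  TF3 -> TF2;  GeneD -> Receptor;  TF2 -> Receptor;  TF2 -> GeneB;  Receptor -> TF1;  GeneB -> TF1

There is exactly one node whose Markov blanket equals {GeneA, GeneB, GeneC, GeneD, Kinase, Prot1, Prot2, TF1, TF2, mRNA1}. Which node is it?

The target node must have every member of {GeneA, GeneB, GeneC, GeneD, Kinase, Prot1, Prot2, TF1, TF2, mRNA1} as a parent, child, or co-parent, and no others.
Parents of Receptor: GeneA, GeneD, Prot2, TF2; children: TF1; co-parents: GeneA, GeneB, GeneC, Kinase, Prot1, mRNA1.
These exactly cover the given set, so the node is Receptor.

Receptor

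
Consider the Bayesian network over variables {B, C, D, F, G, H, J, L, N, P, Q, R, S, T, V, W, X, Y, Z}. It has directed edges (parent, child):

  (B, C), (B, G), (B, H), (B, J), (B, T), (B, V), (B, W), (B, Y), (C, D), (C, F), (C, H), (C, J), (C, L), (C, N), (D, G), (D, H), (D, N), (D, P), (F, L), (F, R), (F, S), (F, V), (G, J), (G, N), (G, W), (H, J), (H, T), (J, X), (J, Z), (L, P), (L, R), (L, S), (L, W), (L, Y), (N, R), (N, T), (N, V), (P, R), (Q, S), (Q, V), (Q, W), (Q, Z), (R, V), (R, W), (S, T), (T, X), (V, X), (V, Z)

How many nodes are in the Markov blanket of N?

13

The Markov blanket of a node is its parents, its children, and the other parents of its children.
Pa(N) = {C, D, G}.
N has children R, T, V.
Parents of each child, excluding N:
  parents(R) \ {N} = {F, L, P}.
  parents(T) \ {N} = {B, H, S}.
  V also has parents B, F, Q, R.
MB(N) = {B, C, D, F, G, H, L, P, Q, R, S, T, V}, which has 13 nodes.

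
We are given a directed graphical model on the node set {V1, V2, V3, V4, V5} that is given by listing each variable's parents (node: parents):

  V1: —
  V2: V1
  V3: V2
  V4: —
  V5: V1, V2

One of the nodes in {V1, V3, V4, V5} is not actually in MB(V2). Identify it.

V4

V2 has children V3, V5.
V2 has parent V1.
Co-parents of V2 (other parents of its children):
  V3: —
  V5: V1
MB(V2) = {V1, V3, V5}.
V4 is neither a parent, child, nor co-parent of V2, so it does not belong.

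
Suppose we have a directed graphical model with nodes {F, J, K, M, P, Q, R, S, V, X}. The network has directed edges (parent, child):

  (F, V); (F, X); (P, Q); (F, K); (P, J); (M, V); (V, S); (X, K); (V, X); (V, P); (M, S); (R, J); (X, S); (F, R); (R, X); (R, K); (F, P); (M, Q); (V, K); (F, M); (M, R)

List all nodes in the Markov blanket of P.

By definition, MB(P) is built from P's parents, P's children, and the co-parents of P.
Ch(P) = {J, Q}.
Parents of P: F, V.
Co-parents of P (other parents of its children):
  parents(Q) \ {P} = {M}.
  J also has parent R.
Union: {F, V} ∪ {J, Q} ∪ {M, R} = {F, J, M, Q, R, V}.

{F, J, M, Q, R, V}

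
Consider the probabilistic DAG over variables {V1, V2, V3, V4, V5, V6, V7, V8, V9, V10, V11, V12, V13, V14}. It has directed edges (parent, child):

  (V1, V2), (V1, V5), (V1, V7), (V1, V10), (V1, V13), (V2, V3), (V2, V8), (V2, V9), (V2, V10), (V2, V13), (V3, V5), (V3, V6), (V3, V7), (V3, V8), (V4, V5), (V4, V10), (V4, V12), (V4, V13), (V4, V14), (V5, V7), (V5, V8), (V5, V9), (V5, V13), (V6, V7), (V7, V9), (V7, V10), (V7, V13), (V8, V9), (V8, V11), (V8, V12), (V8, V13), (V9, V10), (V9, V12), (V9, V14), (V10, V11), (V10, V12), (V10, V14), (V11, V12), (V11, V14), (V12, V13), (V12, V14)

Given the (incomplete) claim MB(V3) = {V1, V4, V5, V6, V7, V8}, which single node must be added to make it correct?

A node's Markov blanket = Pa ∪ Ch ∪ (parents of Ch other than the node itself).
Parents of V3: V2.
Children of V3: V5, V6, V7, V8.
Parents of each child, excluding V3:
  V5: V1, V4
  V6: —
  V7: V1, V5, V6
  V8: V2, V5
MB(V3) = {V1, V2, V4, V5, V6, V7, V8}.
Comparing with the claimed set, V2 is missing.

V2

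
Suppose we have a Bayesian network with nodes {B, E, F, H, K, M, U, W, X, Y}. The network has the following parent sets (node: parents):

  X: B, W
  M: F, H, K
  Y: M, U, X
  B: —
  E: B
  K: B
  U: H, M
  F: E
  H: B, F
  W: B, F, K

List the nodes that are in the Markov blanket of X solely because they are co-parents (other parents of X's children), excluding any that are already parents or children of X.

Children of X: Y.
  parents(Y) \ {X} = {M, U}.
Excluding nodes already adjacent to X (B, W, Y), the co-parent-only contribution is {M, U}.

{M, U}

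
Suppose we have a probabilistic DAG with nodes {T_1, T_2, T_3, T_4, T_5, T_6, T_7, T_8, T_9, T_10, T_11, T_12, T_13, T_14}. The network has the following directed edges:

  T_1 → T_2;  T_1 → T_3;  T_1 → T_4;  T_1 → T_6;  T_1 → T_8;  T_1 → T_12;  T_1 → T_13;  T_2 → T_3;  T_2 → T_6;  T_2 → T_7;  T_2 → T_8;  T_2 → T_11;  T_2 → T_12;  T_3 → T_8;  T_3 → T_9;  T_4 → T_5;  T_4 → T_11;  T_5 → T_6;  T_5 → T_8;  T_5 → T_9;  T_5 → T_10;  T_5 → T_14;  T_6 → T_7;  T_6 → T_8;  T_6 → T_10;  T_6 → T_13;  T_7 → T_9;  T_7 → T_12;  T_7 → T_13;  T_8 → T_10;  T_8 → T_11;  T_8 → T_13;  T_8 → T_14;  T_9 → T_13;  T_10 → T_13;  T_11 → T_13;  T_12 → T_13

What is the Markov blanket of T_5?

{T_1, T_2, T_3, T_4, T_6, T_7, T_8, T_9, T_10, T_14}

Recall MB(v) = parents ∪ children ∪ spouses, where spouses are the other parents of v's children.
T_5 has children T_6, T_8, T_9, T_10, T_14.
Pa(T_5) = {T_4}.
For each child, the remaining parents (spouses of T_5):
  T_6 also has parents T_1, T_2.
  T_8 also has parents T_1, T_2, T_3, T_6.
  T_9's other parents are T_3, T_7.
  T_10's other parents are T_6, T_8.
  T_14 also has parent T_8.
Union: {T_4} ∪ {T_6, T_8, T_9, T_10, T_14} ∪ {T_1, T_2, T_3, T_6, T_7, T_8} = {T_1, T_2, T_3, T_4, T_6, T_7, T_8, T_9, T_10, T_14}.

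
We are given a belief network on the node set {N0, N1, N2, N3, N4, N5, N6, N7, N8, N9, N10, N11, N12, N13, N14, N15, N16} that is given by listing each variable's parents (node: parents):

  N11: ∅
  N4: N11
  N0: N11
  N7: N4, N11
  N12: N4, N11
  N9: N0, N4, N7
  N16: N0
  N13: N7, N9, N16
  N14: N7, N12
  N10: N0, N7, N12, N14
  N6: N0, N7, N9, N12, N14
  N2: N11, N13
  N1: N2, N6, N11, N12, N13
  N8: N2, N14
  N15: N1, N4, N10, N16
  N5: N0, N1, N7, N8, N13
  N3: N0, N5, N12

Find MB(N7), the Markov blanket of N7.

{N0, N1, N4, N5, N6, N8, N9, N10, N11, N12, N13, N14, N16}

Parents of N7: N4, N11.
N7 has children N5, N6, N9, N10, N13, N14.
Other parents of N7's children:
  parents(N9) \ {N7} = {N0, N4}.
  N13 also has parents N9, N16.
  N14's other parent is N12.
  N10 also has parents N0, N12, N14.
  N6 also has parents N0, N9, N12, N14.
  parents(N5) \ {N7} = {N0, N1, N8, N13}.
So the Markov blanket of N7 is {N0, N1, N4, N5, N6, N8, N9, N10, N11, N12, N13, N14, N16}.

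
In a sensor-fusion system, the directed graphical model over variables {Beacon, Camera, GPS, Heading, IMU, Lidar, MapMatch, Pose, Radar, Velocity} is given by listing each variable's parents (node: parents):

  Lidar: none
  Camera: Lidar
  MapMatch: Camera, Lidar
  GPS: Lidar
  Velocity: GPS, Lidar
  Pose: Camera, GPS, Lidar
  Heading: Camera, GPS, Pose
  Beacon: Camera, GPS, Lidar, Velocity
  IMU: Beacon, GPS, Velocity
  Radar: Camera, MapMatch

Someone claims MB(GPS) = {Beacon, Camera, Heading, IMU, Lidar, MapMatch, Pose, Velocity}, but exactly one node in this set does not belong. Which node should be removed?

The Markov blanket of a node is its parents, its children, and the other parents of its children.
GPS has parent Lidar.
GPS's children: Beacon, Heading, IMU, Pose, Velocity.
For each child, the remaining parents (spouses of GPS):
  parents(Velocity) \ {GPS} = {Lidar}.
  Pose's other parents are Camera, Lidar.
  Heading's other parents are Camera, Pose.
  Beacon also has parents Camera, Lidar, Velocity.
  parents(IMU) \ {GPS} = {Beacon, Velocity}.
MB(GPS) = {Beacon, Camera, Heading, IMU, Lidar, Pose, Velocity}.
MapMatch is neither a parent, child, nor co-parent of GPS, so it does not belong.

MapMatch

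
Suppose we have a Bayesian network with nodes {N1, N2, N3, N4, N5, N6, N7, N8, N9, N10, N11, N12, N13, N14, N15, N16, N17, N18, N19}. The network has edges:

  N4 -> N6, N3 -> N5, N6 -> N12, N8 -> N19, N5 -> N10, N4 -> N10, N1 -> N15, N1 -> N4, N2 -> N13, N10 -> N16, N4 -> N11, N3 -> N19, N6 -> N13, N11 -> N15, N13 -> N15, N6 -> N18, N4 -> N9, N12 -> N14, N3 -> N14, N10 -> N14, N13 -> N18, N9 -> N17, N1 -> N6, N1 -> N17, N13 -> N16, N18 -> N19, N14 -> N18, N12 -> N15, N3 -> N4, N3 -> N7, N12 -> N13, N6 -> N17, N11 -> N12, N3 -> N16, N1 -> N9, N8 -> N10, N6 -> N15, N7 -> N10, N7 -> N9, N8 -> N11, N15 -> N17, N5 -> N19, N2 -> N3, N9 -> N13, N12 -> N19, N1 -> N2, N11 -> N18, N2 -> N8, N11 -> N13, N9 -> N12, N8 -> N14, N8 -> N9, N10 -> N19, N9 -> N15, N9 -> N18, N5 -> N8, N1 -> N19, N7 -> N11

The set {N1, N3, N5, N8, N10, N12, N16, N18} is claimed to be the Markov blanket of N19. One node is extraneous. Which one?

N16

The Markov blanket of a node is its parents, its children, and the other parents of its children.
Parents of N19: N1, N3, N5, N8, N10, N12, N18.
N19's children: none.
With no children, N19 has no spouses; the co-parent set is empty.
MB(N19) = {N1, N3, N5, N8, N10, N12, N18}.
N16 is neither a parent, child, nor co-parent of N19, so it does not belong.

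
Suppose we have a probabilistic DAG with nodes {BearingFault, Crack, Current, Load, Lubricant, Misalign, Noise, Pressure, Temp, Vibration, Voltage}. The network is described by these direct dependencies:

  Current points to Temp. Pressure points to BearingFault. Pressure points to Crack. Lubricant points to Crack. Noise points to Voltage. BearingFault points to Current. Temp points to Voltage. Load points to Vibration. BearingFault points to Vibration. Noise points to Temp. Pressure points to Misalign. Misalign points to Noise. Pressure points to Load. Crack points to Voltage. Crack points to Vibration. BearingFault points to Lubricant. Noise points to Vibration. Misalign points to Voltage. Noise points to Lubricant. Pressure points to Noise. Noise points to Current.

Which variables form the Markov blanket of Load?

{BearingFault, Crack, Noise, Pressure, Vibration}

Recall MB(v) = parents ∪ children ∪ spouses, where spouses are the other parents of v's children.
Parents of Load: Pressure.
Load's children: Vibration.
Co-parents of Load (other parents of its children):
  Vibration also has parents BearingFault, Crack, Noise.
So the Markov blanket of Load is {BearingFault, Crack, Noise, Pressure, Vibration}.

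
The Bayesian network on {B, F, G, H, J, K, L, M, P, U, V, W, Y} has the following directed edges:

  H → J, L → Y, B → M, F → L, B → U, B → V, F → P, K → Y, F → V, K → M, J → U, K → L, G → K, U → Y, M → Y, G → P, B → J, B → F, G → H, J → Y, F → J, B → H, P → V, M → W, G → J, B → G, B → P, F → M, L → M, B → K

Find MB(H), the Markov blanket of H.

{B, F, G, J}

Pa(H) = {B, G}.
H has child J.
Co-parents of H (other parents of its children):
  J: B, F, G
MB(H) = {B, F, G, J}.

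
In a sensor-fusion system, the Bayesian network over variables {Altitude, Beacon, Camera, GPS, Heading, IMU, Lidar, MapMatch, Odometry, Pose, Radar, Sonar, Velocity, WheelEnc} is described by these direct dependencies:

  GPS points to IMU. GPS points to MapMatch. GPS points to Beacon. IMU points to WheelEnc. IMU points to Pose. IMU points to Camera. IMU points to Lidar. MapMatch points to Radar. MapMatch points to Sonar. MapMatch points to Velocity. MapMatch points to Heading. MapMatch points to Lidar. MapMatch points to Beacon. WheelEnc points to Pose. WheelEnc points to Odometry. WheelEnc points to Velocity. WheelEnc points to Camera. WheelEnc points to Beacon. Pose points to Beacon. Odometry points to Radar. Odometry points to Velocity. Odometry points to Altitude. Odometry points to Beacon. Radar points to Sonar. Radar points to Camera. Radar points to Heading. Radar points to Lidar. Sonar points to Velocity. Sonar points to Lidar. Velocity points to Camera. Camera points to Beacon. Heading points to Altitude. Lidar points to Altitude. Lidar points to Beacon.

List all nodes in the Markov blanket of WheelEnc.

{Beacon, Camera, GPS, IMU, Lidar, MapMatch, Odometry, Pose, Radar, Sonar, Velocity}

WheelEnc has children Beacon, Camera, Odometry, Pose, Velocity.
Pa(WheelEnc) = {IMU}.
For each child, the remaining parents (spouses of WheelEnc):
  parents(Pose) \ {WheelEnc} = {IMU}.
  Odometry: no additional parents.
  parents(Velocity) \ {WheelEnc} = {MapMatch, Odometry, Sonar}.
  Camera also has parents IMU, Radar, Velocity.
  Beacon also has parents Camera, GPS, Lidar, MapMatch, Odometry, Pose.
So the Markov blanket of WheelEnc is {Beacon, Camera, GPS, IMU, Lidar, MapMatch, Odometry, Pose, Radar, Sonar, Velocity}.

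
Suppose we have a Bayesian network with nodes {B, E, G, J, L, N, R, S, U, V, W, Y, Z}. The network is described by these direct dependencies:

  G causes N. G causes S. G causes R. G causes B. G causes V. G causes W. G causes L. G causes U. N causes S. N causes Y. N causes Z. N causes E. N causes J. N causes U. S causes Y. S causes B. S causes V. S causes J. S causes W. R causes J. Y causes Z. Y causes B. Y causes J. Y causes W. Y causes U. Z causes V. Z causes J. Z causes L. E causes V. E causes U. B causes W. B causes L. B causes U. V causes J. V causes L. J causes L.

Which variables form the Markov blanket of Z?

{B, E, G, J, L, N, R, S, V, Y}

Recall MB(v) = parents ∪ children ∪ spouses, where spouses are the other parents of v's children.
Z's children: J, L, V.
Z's parents: N, Y.
Co-parents of Z (other parents of its children):
  V's other parents are E, G, S.
  parents(J) \ {Z} = {N, R, S, V, Y}.
  parents(L) \ {Z} = {B, G, J, V}.
MB(Z) = {B, E, G, J, L, N, R, S, V, Y}.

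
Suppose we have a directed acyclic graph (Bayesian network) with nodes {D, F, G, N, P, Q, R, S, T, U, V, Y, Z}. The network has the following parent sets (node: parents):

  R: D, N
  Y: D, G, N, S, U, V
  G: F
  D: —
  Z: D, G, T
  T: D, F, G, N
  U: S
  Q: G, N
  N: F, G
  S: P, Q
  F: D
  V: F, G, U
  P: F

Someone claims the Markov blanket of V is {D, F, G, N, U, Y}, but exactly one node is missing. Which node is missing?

S

By definition, MB(V) is built from V's parents, V's children, and the co-parents of V.
Ch(V) = {Y}.
Pa(V) = {F, G, U}.
Co-parents of V (other parents of its children):
  Y: D, G, N, S, U
MB(V) = {D, F, G, N, S, U, Y}.
Comparing with the claimed set, S is missing.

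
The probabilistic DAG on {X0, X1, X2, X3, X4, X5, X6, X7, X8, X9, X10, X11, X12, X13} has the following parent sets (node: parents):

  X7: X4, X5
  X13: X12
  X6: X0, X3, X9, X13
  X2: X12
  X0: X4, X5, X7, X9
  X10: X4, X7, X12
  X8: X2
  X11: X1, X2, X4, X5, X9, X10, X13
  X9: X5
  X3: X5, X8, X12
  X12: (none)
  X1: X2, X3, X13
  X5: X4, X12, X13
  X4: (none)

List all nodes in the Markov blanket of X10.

X10 has parents X4, X7, X12.
Ch(X10) = {X11}.
Other parents of X10's children:
  parents(X11) \ {X10} = {X1, X2, X4, X5, X9, X13}.
Taking the union gives {X1, X2, X4, X5, X7, X9, X11, X12, X13}.

{X1, X2, X4, X5, X7, X9, X11, X12, X13}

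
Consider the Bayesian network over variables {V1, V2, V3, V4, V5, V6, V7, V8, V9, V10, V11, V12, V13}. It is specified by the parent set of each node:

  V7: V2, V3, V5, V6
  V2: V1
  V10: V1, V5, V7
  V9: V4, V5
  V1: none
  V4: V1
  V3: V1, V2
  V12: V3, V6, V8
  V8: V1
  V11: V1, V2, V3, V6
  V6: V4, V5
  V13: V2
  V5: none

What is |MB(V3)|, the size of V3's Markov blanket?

8

By definition, MB(V3) is built from V3's parents, V3's children, and the co-parents of V3.
V3's parents: V1, V2.
V3's children: V7, V11, V12.
For each child, the remaining parents (spouses of V3):
  V7's other parents are V2, V5, V6.
  parents(V11) \ {V3} = {V1, V2, V6}.
  parents(V12) \ {V3} = {V6, V8}.
MB(V3) = {V1, V2, V5, V6, V7, V8, V11, V12}, which has 8 nodes.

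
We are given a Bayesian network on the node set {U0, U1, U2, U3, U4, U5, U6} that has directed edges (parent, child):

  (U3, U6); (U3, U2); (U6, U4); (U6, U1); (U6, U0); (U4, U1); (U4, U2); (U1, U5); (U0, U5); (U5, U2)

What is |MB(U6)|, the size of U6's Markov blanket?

4

The Markov blanket of a node is its parents, its children, and the other parents of its children.
U6's children: U0, U1, U4.
Parents of U6: U3.
Other parents of U6's children:
  U4: no additional parents.
  U1 also has parent U4.
  U0 has no other parent.
MB(U6) = {U0, U1, U3, U4}, which has 4 nodes.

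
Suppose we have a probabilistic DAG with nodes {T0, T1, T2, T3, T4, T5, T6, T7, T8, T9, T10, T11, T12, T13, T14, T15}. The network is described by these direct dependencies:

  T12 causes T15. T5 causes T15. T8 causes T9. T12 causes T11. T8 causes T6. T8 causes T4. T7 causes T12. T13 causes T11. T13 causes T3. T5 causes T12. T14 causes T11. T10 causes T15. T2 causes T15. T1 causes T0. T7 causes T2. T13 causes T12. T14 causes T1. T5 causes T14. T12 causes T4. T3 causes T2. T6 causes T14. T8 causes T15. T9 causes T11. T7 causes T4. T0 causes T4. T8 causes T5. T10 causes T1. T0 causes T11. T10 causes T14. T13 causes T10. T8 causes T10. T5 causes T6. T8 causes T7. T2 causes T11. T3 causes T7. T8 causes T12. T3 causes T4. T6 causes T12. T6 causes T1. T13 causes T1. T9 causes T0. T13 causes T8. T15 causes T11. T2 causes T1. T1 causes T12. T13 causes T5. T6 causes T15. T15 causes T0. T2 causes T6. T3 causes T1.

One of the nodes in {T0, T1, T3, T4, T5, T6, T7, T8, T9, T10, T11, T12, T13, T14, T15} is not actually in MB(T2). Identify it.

T4

A node's Markov blanket = Pa ∪ Ch ∪ (parents of Ch other than the node itself).
T2's children: T1, T6, T11, T15.
Parents of T2: T3, T7.
Co-parents of T2 (other parents of its children):
  parents(T6) \ {T2} = {T5, T8}.
  parents(T1) \ {T2} = {T3, T6, T10, T13, T14}.
  T15 also has parents T5, T6, T8, T10, T12.
  parents(T11) \ {T2} = {T0, T9, T12, T13, T14, T15}.
MB(T2) = {T0, T1, T3, T5, T6, T7, T8, T9, T10, T11, T12, T13, T14, T15}.
T4 is neither a parent, child, nor co-parent of T2, so it does not belong.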